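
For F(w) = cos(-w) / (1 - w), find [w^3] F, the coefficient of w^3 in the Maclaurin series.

Expand 1/(denominator) as a geometric series and multiply by the numerator's series.
F(0) = 1
F′(0) = 1
F′′(0) = 1
F′′′(0) = 3
The Taylor polynomial is Σ F^(k)(0)/k! · w^k.

1/2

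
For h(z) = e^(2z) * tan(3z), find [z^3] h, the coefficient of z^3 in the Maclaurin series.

Write out both Maclaurin series and multiply, keeping only the needed powers.

15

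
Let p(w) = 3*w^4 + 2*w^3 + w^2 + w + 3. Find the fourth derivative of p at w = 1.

72

The coefficient of (w - 1)^4 in the expansion is 3, so p^(4)(1) = 4! * (3) = 72.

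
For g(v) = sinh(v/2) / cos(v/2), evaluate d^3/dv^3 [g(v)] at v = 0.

1/2

Divide the numerator series by the denominator series (power-series long division).
The coefficient of v^3 in the expansion is 1/12, so g′′′(0) = 3! * (1/12) = 1/2.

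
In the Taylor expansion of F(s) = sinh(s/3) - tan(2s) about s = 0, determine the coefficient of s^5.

Expand each term separately and add.
[s^0] = 0;  [s^1] = -5/3;  [s^2] = 0;  [s^3] = -431/162;  [s^4] = 0;  [s^5] = -24883/5832.

-24883/5832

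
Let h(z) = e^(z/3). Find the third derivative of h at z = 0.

1/27

Compute the successive derivatives at the expansion point and divide by k!.
The coefficient of z^3 in the expansion is 1/162, so h′′′(0) = 3! * (1/162) = 1/27.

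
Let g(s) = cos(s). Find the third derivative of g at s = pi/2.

1

From the series, [(s - pi/2)^3] g = 1/6; multiply by 3! = 6 to get 1.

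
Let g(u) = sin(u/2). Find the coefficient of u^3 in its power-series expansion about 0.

-1/48

g(0) = 0
g′(0) = 1/2
g′′(0) = 0
g′′′(0) = -1/8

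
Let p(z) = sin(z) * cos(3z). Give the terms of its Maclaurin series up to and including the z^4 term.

-14*z^3/3 + z

Expand each factor separately, then convolve coefficients.
p(0) = 0
p′(0) = 1
p′′(0) = 0
p′′′(0) = -28
p^(4)(0) = 0
The Taylor polynomial is Σ p^(k)(0)/k! · z^k.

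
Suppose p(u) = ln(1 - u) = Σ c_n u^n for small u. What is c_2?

-1/2

Differentiate repeatedly and evaluate at the center.
p(0) = 0
p′(0) = -1
p′′(0) = -1
Then c_k = p^(k)(0)/k! gives each Taylor coefficient.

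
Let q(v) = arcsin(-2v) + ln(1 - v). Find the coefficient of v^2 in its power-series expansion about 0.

-1/2

Expand each term separately and add.
q(0) = 0
q′(0) = -3
q′′(0) = -1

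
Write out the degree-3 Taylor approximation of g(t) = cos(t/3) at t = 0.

1 - t^2/18

Compute the successive derivatives at the expansion point and divide by k!.
g(0) = 1
g′(0) = 0
g′′(0) = -1/9
g′′′(0) = 0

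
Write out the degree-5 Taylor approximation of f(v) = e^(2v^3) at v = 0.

2*v^3 + 1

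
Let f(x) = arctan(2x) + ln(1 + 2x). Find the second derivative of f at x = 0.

-4

Combine the two series term by term.
The coefficient of x^2 in the expansion is -2, so f′′(0) = 2! * (-2) = -4.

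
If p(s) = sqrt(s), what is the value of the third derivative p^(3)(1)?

From the series, [(s - 1)^3] p = 1/16; multiply by 3! = 6 to get 3/8.

3/8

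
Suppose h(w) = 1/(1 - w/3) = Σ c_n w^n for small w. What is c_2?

1/9

h(0) = 1
h′(0) = 1/3
h′′(0) = 2/9
The Taylor polynomial is Σ h^(k)(0)/k! · w^k.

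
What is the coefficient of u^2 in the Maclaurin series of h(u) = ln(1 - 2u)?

[u^0] = 0;  [u^1] = -2;  [u^2] = -2.

-2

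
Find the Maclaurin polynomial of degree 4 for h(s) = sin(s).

Differentiate repeatedly and evaluate at the center.

-s^3/6 + s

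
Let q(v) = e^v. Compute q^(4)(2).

The coefficient of (v - 2)^4 in the expansion is e^(2)/24, so q^(4)(2) = 4! * (e^(2)/24) = e^(2).

e^(2)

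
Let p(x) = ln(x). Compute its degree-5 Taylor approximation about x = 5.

(x - 5)^5/15625 - (x - 5)^4/2500 + (x - 5)^3/375 - (x - 5)^2/50 + (x - 5)/5 + ln(5)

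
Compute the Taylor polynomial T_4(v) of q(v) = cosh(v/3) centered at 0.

Compute the successive derivatives at the expansion point and divide by k!.
q(0) = 1
q′(0) = 0
q′′(0) = 1/9
q′′′(0) = 0
q^(4)(0) = 1/81
The Taylor polynomial is Σ q^(k)(0)/k! · v^k.

v^4/1944 + v^2/18 + 1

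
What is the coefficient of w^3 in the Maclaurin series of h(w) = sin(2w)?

-4/3

h(0) = 0
h′(0) = 2
h′′(0) = 0
h′′′(0) = -8
So c_3 = h′′′(0)/3! = -4/3.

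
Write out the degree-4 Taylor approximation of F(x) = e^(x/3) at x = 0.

x^4/1944 + x^3/162 + x^2/18 + x/3 + 1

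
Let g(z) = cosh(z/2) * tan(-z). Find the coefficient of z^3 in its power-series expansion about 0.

Take the Cauchy product of the two expansions.
g(0) = 0
g′(0) = -1
g′′(0) = 0
g′′′(0) = -11/4
So c_3 = g′′′(0)/3! = -11/24.

-11/24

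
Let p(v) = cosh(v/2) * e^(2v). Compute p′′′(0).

Multiply the two series term by term and collect like powers.
The coefficient of v^3 in the expansion is 19/12, so p′′′(0) = 3! * (19/12) = 19/2.

19/2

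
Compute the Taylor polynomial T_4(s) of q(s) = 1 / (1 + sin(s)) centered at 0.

2*s^4/3 - 5*s^3/6 + s^2 - s + 1

Write 1/(1+u) = 1 - u + u^2 - u^3 + ... and substitute the series for u.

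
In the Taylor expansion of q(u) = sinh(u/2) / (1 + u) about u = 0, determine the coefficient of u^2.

-1/2

Expand each factor separately, then convolve coefficients.
q(0) = 0
q′(0) = 1/2
q′′(0) = -1
Then c_k = q^(k)(0)/k! gives each Taylor coefficient.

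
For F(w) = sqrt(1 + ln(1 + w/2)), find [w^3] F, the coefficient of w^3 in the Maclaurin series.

Compose series: expand the inner function first, then feed it into the outer expansion.
[w^0] = 1;  [w^1] = 1/4;  [w^2] = -3/32;  [w^3] = 17/384.
So c_3 = F′′′(0)/3! = 17/384.

17/384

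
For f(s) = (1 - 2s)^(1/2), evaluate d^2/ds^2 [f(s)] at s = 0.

-1

From the series, [s^2] f = -1/2; multiply by 2! = 2 to get -1.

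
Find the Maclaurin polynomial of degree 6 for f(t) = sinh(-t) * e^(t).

Multiply the two series term by term and collect like powers.
f(0) = 0
f′(0) = -1
f′′(0) = -2
f′′′(0) = -4
f^(4)(0) = -8
f^(5)(0) = -16
f^(6)(0) = -32

-2*t^6/45 - 2*t^5/15 - t^4/3 - 2*t^3/3 - t^2 - t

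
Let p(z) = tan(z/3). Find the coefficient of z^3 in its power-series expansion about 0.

1/81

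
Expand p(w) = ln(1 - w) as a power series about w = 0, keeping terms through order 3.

p(0) = 0
p′(0) = -1
p′′(0) = -1
p′′′(0) = -2

-w^3/3 - w^2/2 - w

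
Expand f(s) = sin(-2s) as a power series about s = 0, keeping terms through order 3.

f(0) = 0
f′(0) = -2
f′′(0) = 0
f′′′(0) = 8
Dividing each by k! gives the coefficients c_0, ..., c_3.

4*s^3/3 - 2*s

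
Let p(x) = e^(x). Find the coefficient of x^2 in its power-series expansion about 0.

[x^0] = 1;  [x^1] = 1;  [x^2] = 1/2.

1/2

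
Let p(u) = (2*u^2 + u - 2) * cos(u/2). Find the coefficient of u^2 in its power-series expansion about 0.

9/4

Distribute the polynomial across the series and collect like powers.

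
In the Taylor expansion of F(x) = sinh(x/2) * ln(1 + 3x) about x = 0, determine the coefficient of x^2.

3/2

Take the Cauchy product of the two expansions.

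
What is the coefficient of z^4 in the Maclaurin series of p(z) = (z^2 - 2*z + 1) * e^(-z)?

Multiply each power in the prefactor through the base expansion.
So c_4 = p^(4)(0)/4! = 7/8.

7/8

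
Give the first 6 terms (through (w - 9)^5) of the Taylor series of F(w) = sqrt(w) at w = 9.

7*(w - 9)^5/5038848 - 5*(w - 9)^4/279936 + (w - 9)^3/3888 - (w - 9)^2/216 + (w - 9)/6 + 3

Compute the successive derivatives at the expansion point and divide by k!.
F(9) = 3
F′(9) = 1/6
F′′(9) = -1/108
F′′′(9) = 1/648
F^(4)(9) = -5/11664
F^(5)(9) = 35/209952
Dividing each by k! gives the coefficients c_0, ..., c_5.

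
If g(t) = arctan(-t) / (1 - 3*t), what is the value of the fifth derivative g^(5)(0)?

Expand 1/(denominator) as a geometric series and multiply by the numerator's series.
The coefficient of t^5 in the expansion is -391/5, so g^(5)(0) = 5! * (-391/5) = -9384.

-9384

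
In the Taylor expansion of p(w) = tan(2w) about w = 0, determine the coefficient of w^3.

p(0) = 0
p′(0) = 2
p′′(0) = 0
p′′′(0) = 16

8/3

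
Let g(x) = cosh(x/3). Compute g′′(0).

1/9

Use the known series and substitute for the argument.
The coefficient of x^2 in the expansion is 1/18, so g′′(0) = 2! * (1/18) = 1/9.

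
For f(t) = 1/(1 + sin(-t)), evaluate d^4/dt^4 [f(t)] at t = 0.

Substitute the inner expansion into the outer series and collect powers.
The coefficient of t^4 in the expansion is 2/3, so f^(4)(0) = 4! * (2/3) = 16.

16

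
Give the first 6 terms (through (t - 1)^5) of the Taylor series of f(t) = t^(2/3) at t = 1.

f(1) = 1
f′(1) = 2/3
f′′(1) = -2/9
f′′′(1) = 8/27
f^(4)(1) = -56/81
f^(5)(1) = 560/243

14*(t - 1)^5/729 - 7*(t - 1)^4/243 + 4*(t - 1)^3/81 - (t - 1)^2/9 + 2*(t - 1)/3 + 1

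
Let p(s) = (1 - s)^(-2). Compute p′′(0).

Apply the Taylor formula c_k = f^(k)(a)/k!.
From the series, [s^2] p = 3; multiply by 2! = 2 to get 6.

6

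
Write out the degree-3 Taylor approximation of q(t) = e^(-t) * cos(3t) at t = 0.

13*t^3/3 - 4*t^2 - t + 1

Take the Cauchy product of the two expansions.
q(0) = 1
q′(0) = -1
q′′(0) = -8
q′′′(0) = 26
Dividing each by k! gives the coefficients c_0, ..., c_3.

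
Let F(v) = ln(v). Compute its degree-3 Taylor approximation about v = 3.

(v - 3)^3/81 - (v - 3)^2/18 + (v - 3)/3 + ln(3)

F(3) = ln(3)
F′(3) = 1/3
F′′(3) = -1/9
F′′′(3) = 2/27
Then c_k = F^(k)(3)/k! gives each Taylor coefficient.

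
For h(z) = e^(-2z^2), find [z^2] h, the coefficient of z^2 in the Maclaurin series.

-2

Compute the successive derivatives at the expansion point and divide by k!.
[z^0] = 1;  [z^1] = 0;  [z^2] = -2.
So c_2 = h′′(0)/2! = -2.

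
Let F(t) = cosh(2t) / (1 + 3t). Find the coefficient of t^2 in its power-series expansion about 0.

Expand each factor separately, then convolve coefficients.
[t^0] = 1;  [t^1] = -3;  [t^2] = 11.
So c_2 = F′′(0)/2! = 11.

11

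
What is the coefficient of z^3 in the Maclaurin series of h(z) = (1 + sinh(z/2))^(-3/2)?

-39/128

Substitute the inner expansion into the outer series and collect powers.
So c_3 = h′′′(0)/3! = -39/128.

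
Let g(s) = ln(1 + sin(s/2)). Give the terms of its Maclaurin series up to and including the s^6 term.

Substitute the inner expansion into the outer series and collect powers.
[s^0] = 0;  [s^1] = 1/2;  [s^2] = -1/8;  [s^3] = 1/48;  [s^4] = -1/192;  [s^5] = 1/768;  [s^6] = -1/2880.

-s^6/2880 + s^5/768 - s^4/192 + s^3/48 - s^2/8 + s/2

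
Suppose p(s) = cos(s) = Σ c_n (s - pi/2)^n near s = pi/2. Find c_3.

p(pi/2) = 0
p′(pi/2) = -1
p′′(pi/2) = 0
p′′′(pi/2) = 1
So c_3 = p′′′(pi/2)/3! = 1/6.

1/6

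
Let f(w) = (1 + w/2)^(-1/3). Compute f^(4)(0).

From the series, [w^4] f = 35/3888; multiply by 4! = 24 to get 35/162.

35/162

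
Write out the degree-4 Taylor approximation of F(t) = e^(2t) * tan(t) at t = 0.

2*t^4 + 7*t^3/3 + 2*t^2 + t

Take the Cauchy product of the two expansions.
[t^0] = 0;  [t^1] = 1;  [t^2] = 2;  [t^3] = 7/3;  [t^4] = 2.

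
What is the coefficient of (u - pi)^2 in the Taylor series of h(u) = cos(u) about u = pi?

1/2

Apply the Taylor formula c_k = f^(k)(a)/k!.
h(pi) = -1
h′(pi) = 0
h′′(pi) = 1
Then c_k = h^(k)(pi)/k! gives each Taylor coefficient.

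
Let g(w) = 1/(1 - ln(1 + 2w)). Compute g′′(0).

Plug the Maclaurin series of the inner function into that of the outer and collect terms.
The coefficient of w^2 in the expansion is 2, so g′′(0) = 2! * (2) = 4.

4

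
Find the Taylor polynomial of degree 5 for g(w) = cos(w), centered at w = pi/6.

-(w - pi/6)^5/240 + sqrt(3)*(w - pi/6)^4/48 + (w - pi/6)^3/12 - sqrt(3)*(w - pi/6)^2/4 - (w - pi/6)/2 + sqrt(3)/2

g(pi/6) = sqrt(3)/2
g′(pi/6) = -1/2
g′′(pi/6) = -sqrt(3)/2
g′′′(pi/6) = 1/2
g^(4)(pi/6) = sqrt(3)/2
g^(5)(pi/6) = -1/2
Then c_k = g^(k)(pi/6)/k! gives each Taylor coefficient.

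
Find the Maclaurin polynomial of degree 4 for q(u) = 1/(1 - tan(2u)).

Substitute the inner expansion into the outer series and collect powers.
[u^0] = 1;  [u^1] = 2;  [u^2] = 4;  [u^3] = 32/3;  [u^4] = 80/3.

80*u^4/3 + 32*u^3/3 + 4*u^2 + 2*u + 1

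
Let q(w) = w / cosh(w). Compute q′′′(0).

Divide the numerator series by the denominator series (power-series long division).
The coefficient of w^3 in the expansion is -1/2, so q′′′(0) = 3! * (-1/2) = -3.

-3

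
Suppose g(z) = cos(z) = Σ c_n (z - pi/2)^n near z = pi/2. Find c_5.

-1/120

g(pi/2) = 0
g′(pi/2) = -1
g′′(pi/2) = 0
g′′′(pi/2) = 1
g^(4)(pi/2) = 0
g^(5)(pi/2) = -1
Then c_k = g^(k)(pi/2)/k! gives each Taylor coefficient.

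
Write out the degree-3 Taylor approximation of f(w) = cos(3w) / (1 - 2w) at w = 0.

Take the Cauchy product of the two expansions.
f(0) = 1
f′(0) = 2
f′′(0) = -1
f′′′(0) = -6

-w^3 - w^2/2 + 2*w + 1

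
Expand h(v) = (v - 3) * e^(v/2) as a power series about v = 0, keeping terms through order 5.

Distribute the polynomial across the series and collect like powers.
h(0) = -3
h′(0) = -1/2
h′′(0) = 1/4
h′′′(0) = 3/8
h^(4)(0) = 5/16
h^(5)(0) = 7/32

7*v^5/3840 + 5*v^4/384 + v^3/16 + v^2/8 - v/2 - 3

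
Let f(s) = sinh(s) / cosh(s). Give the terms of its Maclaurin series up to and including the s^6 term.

2*s^5/15 - s^3/3 + s

Invert the denominator's series and multiply.
[s^0] = 0;  [s^1] = 1;  [s^2] = 0;  [s^3] = -1/3;  [s^4] = 0;  [s^5] = 2/15;  [s^6] = 0.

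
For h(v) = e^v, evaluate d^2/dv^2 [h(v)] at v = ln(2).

The coefficient of (v - ln(2))^2 in the expansion is 1, so h′′(ln(2)) = 2! * (1) = 2.

2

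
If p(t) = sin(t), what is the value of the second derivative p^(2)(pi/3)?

-sqrt(3)/2

The coefficient of (t - pi/3)^2 in the expansion is -sqrt(3)/4, so p′′(pi/3) = 2! * (-sqrt(3)/4) = -sqrt(3)/2.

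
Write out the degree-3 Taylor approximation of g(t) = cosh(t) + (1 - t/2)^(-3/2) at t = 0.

Add the two expansions coefficient-wise.

35*t^3/128 + 31*t^2/32 + 3*t/4 + 2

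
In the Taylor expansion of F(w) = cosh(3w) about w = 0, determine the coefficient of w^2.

9/2

F(0) = 1
F′(0) = 0
F′′(0) = 9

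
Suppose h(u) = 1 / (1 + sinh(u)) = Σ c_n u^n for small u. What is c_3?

Expand as Σ (-1)^k u^k with u equal to the inner function's series.
h(0) = 1
h′(0) = -1
h′′(0) = 2
h′′′(0) = -7

-7/6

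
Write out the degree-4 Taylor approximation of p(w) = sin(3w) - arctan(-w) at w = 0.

-29*w^3/6 + 4*w

Add the two expansions coefficient-wise.
[w^0] = 0;  [w^1] = 4;  [w^2] = 0;  [w^3] = -29/6;  [w^4] = 0.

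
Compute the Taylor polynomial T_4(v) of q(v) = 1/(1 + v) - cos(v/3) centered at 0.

Combine the two series term by term.
[v^0] = 0;  [v^1] = -1;  [v^2] = 19/18;  [v^3] = -1;  [v^4] = 1943/1944.

1943*v^4/1944 - v^3 + 19*v^2/18 - v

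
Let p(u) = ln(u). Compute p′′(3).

-1/9

The coefficient of (u - 3)^2 in the expansion is -1/18, so p′′(3) = 2! * (-1/18) = -1/9.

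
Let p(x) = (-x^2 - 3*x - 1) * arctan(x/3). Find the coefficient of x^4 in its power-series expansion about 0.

1/27

Shift and add copies of the series according to the polynomial's terms.
p(0) = 0
p′(0) = -1/3
p′′(0) = -2
p′′′(0) = -52/27
p^(4)(0) = 8/9
So c_4 = p^(4)(0)/4! = 1/27.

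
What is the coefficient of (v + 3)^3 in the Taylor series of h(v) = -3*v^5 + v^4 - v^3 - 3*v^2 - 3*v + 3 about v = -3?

-283

[(v + 3)^0] = 822;  [(v + 3)^1] = -1335;  [(v + 3)^2] = 870;  [(v + 3)^3] = -283.
So c_3 = h′′′(-3)/3! = -283.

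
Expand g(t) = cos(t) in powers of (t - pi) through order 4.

-(t - pi)^4/24 + (t - pi)^2/2 - 1

Apply the Taylor formula c_k = f^(k)(a)/k!.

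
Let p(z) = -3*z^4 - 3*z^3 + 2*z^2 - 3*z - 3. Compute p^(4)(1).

Differentiate repeatedly and evaluate at the center.
From the series, [(z - 1)^4] p = -3; multiply by 4! = 24 to get -72.

-72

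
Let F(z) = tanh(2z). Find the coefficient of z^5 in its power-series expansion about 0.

F(0) = 0
F′(0) = 2
F′′(0) = 0
F′′′(0) = -16
F^(4)(0) = 0
F^(5)(0) = 512

64/15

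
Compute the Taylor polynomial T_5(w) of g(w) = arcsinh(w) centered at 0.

[w^0] = 0;  [w^1] = 1;  [w^2] = 0;  [w^3] = -1/6;  [w^4] = 0;  [w^5] = 3/40.

3*w^5/40 - w^3/6 + w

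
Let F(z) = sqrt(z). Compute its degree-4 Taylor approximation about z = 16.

Compute the successive derivatives at the expansion point and divide by k!.
F(16) = 4
F′(16) = 1/8
F′′(16) = -1/256
F′′′(16) = 3/8192
F^(4)(16) = -15/262144

-5*(z - 16)^4/2097152 + (z - 16)^3/16384 - (z - 16)^2/512 + (z - 16)/8 + 4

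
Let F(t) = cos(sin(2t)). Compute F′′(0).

-4

Substitute the inner expansion into the outer series and collect powers.
The coefficient of t^2 in the expansion is -2, so F′′(0) = 2! * (-2) = -4.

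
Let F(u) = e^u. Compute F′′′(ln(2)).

2

From the series, [(u - ln(2))^3] F = 1/3; multiply by 3! = 6 to get 2.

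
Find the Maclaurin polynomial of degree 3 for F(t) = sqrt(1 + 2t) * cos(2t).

Take the Cauchy product of the two expansions.
[t^0] = 1;  [t^1] = 1;  [t^2] = -5/2;  [t^3] = -3/2.

-3*t^3/2 - 5*t^2/2 + t + 1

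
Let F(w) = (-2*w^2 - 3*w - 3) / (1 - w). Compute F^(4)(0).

Multiply each power in the prefactor through the base expansion.
From the series, [w^4] F = -8; multiply by 4! = 24 to get -192.

-192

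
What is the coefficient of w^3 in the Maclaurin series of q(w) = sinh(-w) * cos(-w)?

Multiply the two series term by term and collect like powers.
q(0) = 0
q′(0) = -1
q′′(0) = 0
q′′′(0) = 2
Then c_k = q^(k)(0)/k! gives each Taylor coefficient.

1/3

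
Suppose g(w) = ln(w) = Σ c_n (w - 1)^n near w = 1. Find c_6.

-1/6

[(w - 1)^0] = 0;  [(w - 1)^1] = 1;  [(w - 1)^2] = -1/2;  [(w - 1)^3] = 1/3;  [(w - 1)^4] = -1/4;  [(w - 1)^5] = 1/5;  [(w - 1)^6] = -1/6.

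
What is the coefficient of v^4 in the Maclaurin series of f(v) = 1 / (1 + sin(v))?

2/3

Use the geometric series for the reciprocal, then substitute.
f(0) = 1
f′(0) = -1
f′′(0) = 2
f′′′(0) = -5
f^(4)(0) = 16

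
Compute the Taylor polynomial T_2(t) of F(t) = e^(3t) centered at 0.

9*t^2/2 + 3*t + 1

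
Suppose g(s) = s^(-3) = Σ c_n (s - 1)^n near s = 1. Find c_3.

-10

[(s - 1)^0] = 1;  [(s - 1)^1] = -3;  [(s - 1)^2] = 6;  [(s - 1)^3] = -10.
So c_3 = g′′′(1)/3! = -10.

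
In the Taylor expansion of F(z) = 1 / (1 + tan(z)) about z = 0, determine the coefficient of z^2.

Use the geometric series for the reciprocal, then substitute.
F(0) = 1
F′(0) = -1
F′′(0) = 2
So c_2 = F′′(0)/2! = 1.

1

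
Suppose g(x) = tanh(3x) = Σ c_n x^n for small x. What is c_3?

g(0) = 0
g′(0) = 3
g′′(0) = 0
g′′′(0) = -54

-9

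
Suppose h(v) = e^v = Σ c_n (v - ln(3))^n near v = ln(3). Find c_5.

1/40

c_5 = h^(5)(ln(3))/5! = 1/40.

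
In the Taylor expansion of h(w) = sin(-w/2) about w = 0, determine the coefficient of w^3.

1/48

[w^0] = 0;  [w^1] = -1/2;  [w^2] = 0;  [w^3] = 1/48.
So c_3 = h′′′(0)/3! = 1/48.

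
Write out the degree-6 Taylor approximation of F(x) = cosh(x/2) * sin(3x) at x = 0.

Write out both Maclaurin series and multiply, keeping only the needed powers.
F(0) = 0
F′(0) = 3
F′′(0) = 0
F′′′(0) = -99/4
F^(4)(0) = 0
F^(5)(0) = 2823/16
F^(6)(0) = 0

941*x^5/640 - 33*x^3/8 + 3*x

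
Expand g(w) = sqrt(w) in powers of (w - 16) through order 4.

g(16) = 4
g′(16) = 1/8
g′′(16) = -1/256
g′′′(16) = 3/8192
g^(4)(16) = -15/262144
The Taylor polynomial is Σ g^(k)(16)/k! · (w - 16)^k.

-5*(w - 16)^4/2097152 + (w - 16)^3/16384 - (w - 16)^2/512 + (w - 16)/8 + 4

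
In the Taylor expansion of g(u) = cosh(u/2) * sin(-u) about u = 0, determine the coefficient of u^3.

Expand each factor separately, then convolve coefficients.
So c_3 = g′′′(0)/3! = 1/24.

1/24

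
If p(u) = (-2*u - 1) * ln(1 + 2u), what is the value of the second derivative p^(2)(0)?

Multiply each power in the prefactor through the base expansion.
From the series, [u^2] p = -2; multiply by 2! = 2 to get -4.

-4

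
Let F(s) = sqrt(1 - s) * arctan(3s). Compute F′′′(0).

-225/4

Write out both Maclaurin series and multiply, keeping only the needed powers.
The coefficient of s^3 in the expansion is -75/8, so F′′′(0) = 3! * (-75/8) = -225/4.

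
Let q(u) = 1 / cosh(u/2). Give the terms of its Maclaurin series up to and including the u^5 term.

Write the quotient as an unknown series and match coefficients against numerator = denominator · series.
[u^0] = 1;  [u^1] = 0;  [u^2] = -1/8;  [u^3] = 0;  [u^4] = 5/384;  [u^5] = 0.

5*u^4/384 - u^2/8 + 1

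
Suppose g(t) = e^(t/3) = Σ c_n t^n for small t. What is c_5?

1/29160

Use the known series and substitute for the argument.
[t^0] = 1;  [t^1] = 1/3;  [t^2] = 1/18;  [t^3] = 1/162;  [t^4] = 1/1944;  [t^5] = 1/29160.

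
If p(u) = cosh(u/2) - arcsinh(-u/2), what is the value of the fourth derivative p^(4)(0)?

1/16

Combine the two series term by term.
The coefficient of u^4 in the expansion is 1/384, so p^(4)(0) = 4! * (1/384) = 1/16.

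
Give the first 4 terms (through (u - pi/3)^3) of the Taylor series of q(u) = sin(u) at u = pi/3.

-(u - pi/3)^3/12 - sqrt(3)*(u - pi/3)^2/4 + (u - pi/3)/2 + sqrt(3)/2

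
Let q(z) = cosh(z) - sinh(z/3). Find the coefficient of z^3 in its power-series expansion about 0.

Expand each term separately and add.

-1/162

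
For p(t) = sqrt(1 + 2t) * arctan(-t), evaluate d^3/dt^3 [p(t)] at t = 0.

Multiply the two series term by term and collect like powers.
The coefficient of t^3 in the expansion is 5/6, so p′′′(0) = 3! * (5/6) = 5.

5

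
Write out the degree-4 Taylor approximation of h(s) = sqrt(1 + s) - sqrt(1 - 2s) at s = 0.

Combine the two series term by term.
[s^0] = 0;  [s^1] = 3/2;  [s^2] = 3/8;  [s^3] = 9/16;  [s^4] = 75/128.

75*s^4/128 + 9*s^3/16 + 3*s^2/8 + 3*s/2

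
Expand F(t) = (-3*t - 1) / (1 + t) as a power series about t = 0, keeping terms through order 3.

Multiply each power in the prefactor through the base expansion.

-2*t^3 + 2*t^2 - 2*t - 1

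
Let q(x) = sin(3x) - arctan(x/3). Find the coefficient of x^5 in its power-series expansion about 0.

3935/1944

Expand each term separately and add.
[x^0] = 0;  [x^1] = 8/3;  [x^2] = 0;  [x^3] = -727/162;  [x^4] = 0;  [x^5] = 3935/1944.
So c_5 = q^(5)(0)/5! = 3935/1944.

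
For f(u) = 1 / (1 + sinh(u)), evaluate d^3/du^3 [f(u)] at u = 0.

-7

Write 1/(1+u) = 1 - u + u^2 - u^3 + ... and substitute the series for u.
From the series, [u^3] f = -7/6; multiply by 3! = 6 to get -7.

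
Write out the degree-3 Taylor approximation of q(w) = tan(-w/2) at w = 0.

[w^0] = 0;  [w^1] = -1/2;  [w^2] = 0;  [w^3] = -1/24.

-w^3/24 - w/2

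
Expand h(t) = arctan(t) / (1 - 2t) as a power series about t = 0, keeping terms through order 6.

446*t^6/15 + 223*t^5/15 + 22*t^4/3 + 11*t^3/3 + 2*t^2 + t

Multiply the two series term by term and collect like powers.
h(0) = 0
h′(0) = 1
h′′(0) = 4
h′′′(0) = 22
h^(4)(0) = 176
h^(5)(0) = 1784
h^(6)(0) = 21408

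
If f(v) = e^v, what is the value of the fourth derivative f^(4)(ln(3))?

The coefficient of (v - ln(3))^4 in the expansion is 1/8, so f^(4)(ln(3)) = 4! * (1/8) = 3.

3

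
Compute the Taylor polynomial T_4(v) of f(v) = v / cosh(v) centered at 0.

-v^3/2 + v

Divide the numerator series by the denominator series (power-series long division).
f(0) = 0
f′(0) = 1
f′′(0) = 0
f′′′(0) = -3
f^(4)(0) = 0
Dividing each by k! gives the coefficients c_0, ..., c_4.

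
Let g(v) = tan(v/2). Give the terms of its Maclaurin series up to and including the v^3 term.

Apply the Taylor formula c_k = f^(k)(a)/k!.
g(0) = 0
g′(0) = 1/2
g′′(0) = 0
g′′′(0) = 1/4
Dividing each by k! gives the coefficients c_0, ..., c_3.

v^3/24 + v/2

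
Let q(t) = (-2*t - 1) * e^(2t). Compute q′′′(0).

Distribute the polynomial across the series and collect like powers.
The coefficient of t^3 in the expansion is -16/3, so q′′′(0) = 3! * (-16/3) = -32.

-32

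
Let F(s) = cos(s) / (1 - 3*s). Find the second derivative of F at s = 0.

17

Expand 1/(denominator) as a geometric series and multiply by the numerator's series.
The coefficient of s^2 in the expansion is 17/2, so F′′(0) = 2! * (17/2) = 17.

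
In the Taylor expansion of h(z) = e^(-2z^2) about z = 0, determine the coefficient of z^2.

-2

Use the known series and substitute for the argument.
h(0) = 1
h′(0) = 0
h′′(0) = -4
So c_2 = h′′(0)/2! = -2.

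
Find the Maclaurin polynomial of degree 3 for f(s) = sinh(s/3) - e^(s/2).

Add the two expansions coefficient-wise.

-19*s^3/1296 - s^2/8 - s/6 - 1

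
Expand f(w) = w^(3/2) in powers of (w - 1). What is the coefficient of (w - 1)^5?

-3/256

Use the known series and substitute for the argument.
f(1) = 1
f′(1) = 3/2
f′′(1) = 3/4
f′′′(1) = -3/8
f^(4)(1) = 9/16
f^(5)(1) = -45/32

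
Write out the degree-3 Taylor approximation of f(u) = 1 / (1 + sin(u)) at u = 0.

Write 1/(1+u) = 1 - u + u^2 - u^3 + ... and substitute the series for u.
f(0) = 1
f′(0) = -1
f′′(0) = 2
f′′′(0) = -5
The Taylor polynomial is Σ f^(k)(0)/k! · u^k.

-5*u^3/6 + u^2 - u + 1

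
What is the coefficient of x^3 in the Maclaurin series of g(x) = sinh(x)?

1/6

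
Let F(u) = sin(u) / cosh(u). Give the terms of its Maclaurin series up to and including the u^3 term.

Invert the denominator's series and multiply.
F(0) = 0
F′(0) = 1
F′′(0) = 0
F′′′(0) = -4

-2*u^3/3 + u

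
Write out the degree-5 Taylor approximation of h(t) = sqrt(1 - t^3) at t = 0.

Apply the Taylor formula c_k = f^(k)(a)/k!.
[t^0] = 1;  [t^1] = 0;  [t^2] = 0;  [t^3] = -1/2;  [t^4] = 0;  [t^5] = 0.

1 - t^3/2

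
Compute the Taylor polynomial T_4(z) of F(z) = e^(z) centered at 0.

Use the known series and substitute for the argument.
[z^0] = 1;  [z^1] = 1;  [z^2] = 1/2;  [z^3] = 1/6;  [z^4] = 1/24.

z^4/24 + z^3/6 + z^2/2 + z + 1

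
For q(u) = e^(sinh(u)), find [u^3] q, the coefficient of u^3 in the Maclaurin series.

Let u equal the inner series; expand the outer function in u and truncate.
q(0) = 1
q′(0) = 1
q′′(0) = 1
q′′′(0) = 2

1/3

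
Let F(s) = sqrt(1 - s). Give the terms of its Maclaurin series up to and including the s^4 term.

F(0) = 1
F′(0) = -1/2
F′′(0) = -1/4
F′′′(0) = -3/8
F^(4)(0) = -15/16

-5*s^4/128 - s^3/16 - s^2/8 - s/2 + 1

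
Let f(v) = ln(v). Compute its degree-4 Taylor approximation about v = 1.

-(v - 1)^4/4 + (v - 1)^3/3 - (v - 1)^2/2 + (v - 1)

f(1) = 0
f′(1) = 1
f′′(1) = -1
f′′′(1) = 2
f^(4)(1) = -6
Then c_k = f^(k)(1)/k! gives each Taylor coefficient.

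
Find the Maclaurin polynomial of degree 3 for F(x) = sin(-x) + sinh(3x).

14*x^3/3 + 2*x

Combine the two series term by term.
F(0) = 0
F′(0) = 2
F′′(0) = 0
F′′′(0) = 28
Then c_k = F^(k)(0)/k! gives each Taylor coefficient.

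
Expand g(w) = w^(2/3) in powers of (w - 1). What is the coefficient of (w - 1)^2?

[(w - 1)^0] = 1;  [(w - 1)^1] = 2/3;  [(w - 1)^2] = -1/9.
So c_2 = g′′(1)/2! = -1/9.

-1/9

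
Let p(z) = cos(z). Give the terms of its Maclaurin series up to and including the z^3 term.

Apply the Taylor formula c_k = f^(k)(a)/k!.
p(0) = 1
p′(0) = 0
p′′(0) = -1
p′′′(0) = 0

1 - z^2/2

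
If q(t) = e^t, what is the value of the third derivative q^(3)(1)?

e

Compute the successive derivatives at the expansion point and divide by k!.
The coefficient of (t - 1)^3 in the expansion is e/6, so q′′′(1) = 3! * (e/6) = e.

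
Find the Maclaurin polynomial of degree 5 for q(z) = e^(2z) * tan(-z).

Multiply the two series term by term and collect like powers.
[z^0] = 0;  [z^1] = -1;  [z^2] = -2;  [z^3] = -7/3;  [z^4] = -2;  [z^5] = -22/15.

-22*z^5/15 - 2*z^4 - 7*z^3/3 - 2*z^2 - z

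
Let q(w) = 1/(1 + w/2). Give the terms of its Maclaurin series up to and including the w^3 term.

-w^3/8 + w^2/4 - w/2 + 1

q(0) = 1
q′(0) = -1/2
q′′(0) = 1/2
q′′′(0) = -3/4
Then c_k = q^(k)(0)/k! gives each Taylor coefficient.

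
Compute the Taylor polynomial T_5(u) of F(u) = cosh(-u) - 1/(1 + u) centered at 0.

u^5 - 23*u^4/24 + u^3 - u^2/2 + u

Add the two expansions coefficient-wise.
F(0) = 0
F′(0) = 1
F′′(0) = -1
F′′′(0) = 6
F^(4)(0) = -23
F^(5)(0) = 120
The Taylor polynomial is Σ F^(k)(0)/k! · u^k.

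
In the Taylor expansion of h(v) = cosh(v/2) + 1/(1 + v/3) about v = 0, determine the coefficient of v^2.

17/72

Add the two expansions coefficient-wise.
[v^0] = 2;  [v^1] = -1/3;  [v^2] = 17/72.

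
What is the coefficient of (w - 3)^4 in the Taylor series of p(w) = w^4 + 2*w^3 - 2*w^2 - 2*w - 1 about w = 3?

Apply the Taylor formula c_k = f^(k)(a)/k!.
p(3) = 110
p′(3) = 148
p′′(3) = 140
p′′′(3) = 84
p^(4)(3) = 24
So c_4 = p^(4)(3)/4! = 1.

1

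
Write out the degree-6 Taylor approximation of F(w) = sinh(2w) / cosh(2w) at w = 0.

Invert the denominator's series and multiply.
[w^0] = 0;  [w^1] = 2;  [w^2] = 0;  [w^3] = -8/3;  [w^4] = 0;  [w^5] = 64/15;  [w^6] = 0.

64*w^5/15 - 8*w^3/3 + 2*w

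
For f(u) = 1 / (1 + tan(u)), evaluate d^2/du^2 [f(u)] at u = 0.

Expand as Σ (-1)^k u^k with u equal to the inner function's series.
From the series, [u^2] f = 1; multiply by 2! = 2 to get 2.

2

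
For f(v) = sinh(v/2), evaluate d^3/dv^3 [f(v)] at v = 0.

From the series, [v^3] f = 1/48; multiply by 3! = 6 to get 1/8.

1/8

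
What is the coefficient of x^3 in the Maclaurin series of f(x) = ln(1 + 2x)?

f(0) = 0
f′(0) = 2
f′′(0) = -4
f′′′(0) = 16

8/3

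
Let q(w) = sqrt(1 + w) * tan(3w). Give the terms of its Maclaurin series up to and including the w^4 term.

75*w^4/16 + 69*w^3/8 + 3*w^2/2 + 3*w

Expand each factor separately, then convolve coefficients.
q(0) = 0
q′(0) = 3
q′′(0) = 3
q′′′(0) = 207/4
q^(4)(0) = 225/2
Dividing each by k! gives the coefficients c_0, ..., c_4.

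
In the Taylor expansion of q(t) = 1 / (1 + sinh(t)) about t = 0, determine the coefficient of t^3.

-7/6

Expand as Σ (-1)^k u^k with u equal to the inner function's series.
q(0) = 1
q′(0) = -1
q′′(0) = 2
q′′′(0) = -7
So c_3 = q′′′(0)/3! = -7/6.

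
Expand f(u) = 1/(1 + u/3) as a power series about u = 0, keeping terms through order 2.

u^2/9 - u/3 + 1

Use the known series and substitute for the argument.
f(0) = 1
f′(0) = -1/3
f′′(0) = 2/9
The Taylor polynomial is Σ f^(k)(0)/k! · u^k.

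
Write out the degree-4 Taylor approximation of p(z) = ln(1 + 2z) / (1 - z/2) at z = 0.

-35*z^4/12 + 13*z^3/6 - z^2 + 2*z

Take the Cauchy product of the two expansions.
[z^0] = 0;  [z^1] = 2;  [z^2] = -1;  [z^3] = 13/6;  [z^4] = -35/12.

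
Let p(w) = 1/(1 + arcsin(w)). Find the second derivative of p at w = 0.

2

Substitute the inner expansion into the outer series and collect powers.
The coefficient of w^2 in the expansion is 1, so p′′(0) = 2! * (1) = 2.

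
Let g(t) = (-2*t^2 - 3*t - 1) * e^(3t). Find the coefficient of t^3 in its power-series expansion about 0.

-24

Distribute the polynomial across the series and collect like powers.
g(0) = -1
g′(0) = -6
g′′(0) = -31
g′′′(0) = -144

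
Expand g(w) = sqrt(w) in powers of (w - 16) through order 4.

-5*(w - 16)^4/2097152 + (w - 16)^3/16384 - (w - 16)^2/512 + (w - 16)/8 + 4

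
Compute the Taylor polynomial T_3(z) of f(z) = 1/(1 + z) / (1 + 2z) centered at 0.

-15*z^3 + 7*z^2 - 3*z + 1

Expand each factor separately, then convolve coefficients.
[z^0] = 1;  [z^1] = -3;  [z^2] = 7;  [z^3] = -15.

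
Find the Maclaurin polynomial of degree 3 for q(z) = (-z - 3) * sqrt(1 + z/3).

z^3/144 - z^2/8 - 3*z/2 - 3

Shift and add copies of the series according to the polynomial's terms.
q(0) = -3
q′(0) = -3/2
q′′(0) = -1/4
q′′′(0) = 1/24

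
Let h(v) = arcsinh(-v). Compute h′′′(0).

1

The coefficient of v^3 in the expansion is 1/6, so h′′′(0) = 3! * (1/6) = 1.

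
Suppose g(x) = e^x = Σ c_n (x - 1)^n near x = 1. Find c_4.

Differentiate repeatedly and evaluate at the center.
g(1) = e
g′(1) = e
g′′(1) = e
g′′′(1) = e
g^(4)(1) = e

e/24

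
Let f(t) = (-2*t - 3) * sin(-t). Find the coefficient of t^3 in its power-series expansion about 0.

-1/2

Distribute the polynomial across the series and collect like powers.
f(0) = 0
f′(0) = 3
f′′(0) = 4
f′′′(0) = -3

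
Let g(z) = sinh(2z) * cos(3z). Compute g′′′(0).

-46

Multiply the two series term by term and collect like powers.
From the series, [z^3] g = -23/3; multiply by 3! = 6 to get -46.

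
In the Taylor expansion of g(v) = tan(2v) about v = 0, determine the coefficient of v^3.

8/3

[v^0] = 0;  [v^1] = 2;  [v^2] = 0;  [v^3] = 8/3.
So c_3 = g′′′(0)/3! = 8/3.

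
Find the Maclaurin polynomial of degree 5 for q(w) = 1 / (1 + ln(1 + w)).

Write 1/(1+u) = 1 - u + u^2 - u^3 + ... and substitute the series for u.
q(0) = 1
q′(0) = -1
q′′(0) = 3
q′′′(0) = -14
q^(4)(0) = 88
q^(5)(0) = -694

-347*w^5/60 + 11*w^4/3 - 7*w^3/3 + 3*w^2/2 - w + 1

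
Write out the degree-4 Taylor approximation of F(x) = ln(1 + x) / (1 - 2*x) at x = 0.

Use 1/(1 - r) = Σ r^k on the denominator, then take the Cauchy product.
F(0) = 0
F′(0) = 1
F′′(0) = 3
F′′′(0) = 20
F^(4)(0) = 154
The Taylor polynomial is Σ F^(k)(0)/k! · x^k.

77*x^4/12 + 10*x^3/3 + 3*x^2/2 + x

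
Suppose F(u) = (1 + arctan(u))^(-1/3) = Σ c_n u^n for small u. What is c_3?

-5/81

Substitute the inner expansion into the outer series and collect powers.
F(0) = 1
F′(0) = -1/3
F′′(0) = 4/9
F′′′(0) = -10/27
So c_3 = F′′′(0)/3! = -5/81.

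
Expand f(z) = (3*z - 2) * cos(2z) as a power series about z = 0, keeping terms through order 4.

Multiply each power in the prefactor through the base expansion.
f(0) = -2
f′(0) = 3
f′′(0) = 8
f′′′(0) = -36
f^(4)(0) = -32
Then c_k = f^(k)(0)/k! gives each Taylor coefficient.

-4*z^4/3 - 6*z^3 + 4*z^2 + 3*z - 2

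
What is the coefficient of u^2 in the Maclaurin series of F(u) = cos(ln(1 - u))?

Substitute the inner expansion into the outer series and collect powers.
[u^0] = 1;  [u^1] = 0;  [u^2] = -1/2.

-1/2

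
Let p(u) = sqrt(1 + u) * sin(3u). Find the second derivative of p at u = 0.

3

Take the Cauchy product of the two expansions.
From the series, [u^2] p = 3/2; multiply by 2! = 2 to get 3.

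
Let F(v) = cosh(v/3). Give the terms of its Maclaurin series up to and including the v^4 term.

[v^0] = 1;  [v^1] = 0;  [v^2] = 1/18;  [v^3] = 0;  [v^4] = 1/1944.

v^4/1944 + v^2/18 + 1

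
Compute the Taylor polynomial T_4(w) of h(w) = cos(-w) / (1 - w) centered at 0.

Multiply the two series term by term and collect like powers.
h(0) = 1
h′(0) = 1
h′′(0) = 1
h′′′(0) = 3
h^(4)(0) = 13
Then c_k = h^(k)(0)/k! gives each Taylor coefficient.

13*w^4/24 + w^3/2 + w^2/2 + w + 1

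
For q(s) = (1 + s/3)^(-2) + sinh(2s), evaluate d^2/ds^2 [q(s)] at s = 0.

2/3

Add the two expansions coefficient-wise.
From the series, [s^2] q = 1/3; multiply by 2! = 2 to get 2/3.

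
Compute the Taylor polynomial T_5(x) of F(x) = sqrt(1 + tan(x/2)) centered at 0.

Let u equal the inner series; expand the outer function in u and truncate.
F(0) = 1
F′(0) = 1/4
F′′(0) = -1/16
F′′′(0) = 11/64
F^(4)(0) = -47/256
F^(5)(0) = 601/1024

601*x^5/122880 - 47*x^4/6144 + 11*x^3/384 - x^2/32 + x/4 + 1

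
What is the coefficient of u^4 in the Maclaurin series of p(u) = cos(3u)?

27/8

[u^0] = 1;  [u^1] = 0;  [u^2] = -9/2;  [u^3] = 0;  [u^4] = 27/8.
So c_4 = p^(4)(0)/4! = 27/8.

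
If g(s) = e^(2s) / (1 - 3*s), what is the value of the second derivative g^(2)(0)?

Use 1/(1 - r) = Σ r^k on the denominator, then take the Cauchy product.
From the series, [s^2] g = 17; multiply by 2! = 2 to get 34.

34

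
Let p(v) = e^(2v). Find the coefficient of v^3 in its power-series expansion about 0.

4/3

Use the known series and substitute for the argument.
p(0) = 1
p′(0) = 2
p′′(0) = 4
p′′′(0) = 8
The Taylor polynomial is Σ p^(k)(0)/k! · v^k.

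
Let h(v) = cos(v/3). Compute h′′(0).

Compute the successive derivatives at the expansion point and divide by k!.
From the series, [v^2] h = -1/18; multiply by 2! = 2 to get -1/9.

-1/9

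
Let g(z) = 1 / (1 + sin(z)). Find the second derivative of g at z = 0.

Write 1/(1+u) = 1 - u + u^2 - u^3 + ... and substitute the series for u.
The coefficient of z^2 in the expansion is 1, so g′′(0) = 2! * (1) = 2.

2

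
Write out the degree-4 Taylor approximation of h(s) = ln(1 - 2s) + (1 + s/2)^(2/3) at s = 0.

-15559*s^4/3888 - 431*s^3/162 - 73*s^2/36 - 5*s/3 + 1

Expand each term separately and add.
[s^0] = 1;  [s^1] = -5/3;  [s^2] = -73/36;  [s^3] = -431/162;  [s^4] = -15559/3888.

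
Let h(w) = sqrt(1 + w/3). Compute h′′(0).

-1/36

The coefficient of w^2 in the expansion is -1/72, so h′′(0) = 2! * (-1/72) = -1/36.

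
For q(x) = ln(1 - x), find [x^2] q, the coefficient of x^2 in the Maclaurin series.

-1/2

q(0) = 0
q′(0) = -1
q′′(0) = -1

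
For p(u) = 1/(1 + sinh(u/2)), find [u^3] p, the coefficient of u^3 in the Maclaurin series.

-7/48

Plug the Maclaurin series of the inner function into that of the outer and collect terms.
p(0) = 1
p′(0) = -1/2
p′′(0) = 1/2
p′′′(0) = -7/8
Then c_k = p^(k)(0)/k! gives each Taylor coefficient.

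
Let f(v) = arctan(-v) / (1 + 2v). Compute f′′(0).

4

Write out both Maclaurin series and multiply, keeping only the needed powers.
The coefficient of v^2 in the expansion is 2, so f′′(0) = 2! * (2) = 4.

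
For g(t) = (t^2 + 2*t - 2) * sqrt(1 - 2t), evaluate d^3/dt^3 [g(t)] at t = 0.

Distribute the polynomial across the series and collect like powers.
The coefficient of t^3 in the expansion is -1, so g′′′(0) = 3! * (-1) = -6.

-6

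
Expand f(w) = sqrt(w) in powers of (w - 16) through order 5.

7*(w - 16)^5/67108864 - 5*(w - 16)^4/2097152 + (w - 16)^3/16384 - (w - 16)^2/512 + (w - 16)/8 + 4

Compute the successive derivatives at the expansion point and divide by k!.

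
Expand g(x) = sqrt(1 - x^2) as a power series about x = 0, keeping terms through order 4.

-x^4/8 - x^2/2 + 1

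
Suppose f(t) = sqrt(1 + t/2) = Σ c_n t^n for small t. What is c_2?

-1/32

[t^0] = 1;  [t^1] = 1/4;  [t^2] = -1/32.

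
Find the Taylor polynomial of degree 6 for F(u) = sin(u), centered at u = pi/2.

-(u - pi/2)^6/720 + (u - pi/2)^4/24 - (u - pi/2)^2/2 + 1

F(pi/2) = 1
F′(pi/2) = 0
F′′(pi/2) = -1
F′′′(pi/2) = 0
F^(4)(pi/2) = 1
F^(5)(pi/2) = 0
F^(6)(pi/2) = -1
Then c_k = F^(k)(pi/2)/k! gives each Taylor coefficient.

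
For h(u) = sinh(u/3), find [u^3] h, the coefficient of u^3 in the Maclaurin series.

1/162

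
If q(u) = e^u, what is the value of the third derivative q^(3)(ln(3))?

The coefficient of (u - ln(3))^3 in the expansion is 1/2, so q′′′(ln(3)) = 3! * (1/2) = 3.

3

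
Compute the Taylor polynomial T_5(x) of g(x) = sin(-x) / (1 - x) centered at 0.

-101*x^5/120 - 5*x^4/6 - 5*x^3/6 - x^2 - x

Take the Cauchy product of the two expansions.
g(0) = 0
g′(0) = -1
g′′(0) = -2
g′′′(0) = -5
g^(4)(0) = -20
g^(5)(0) = -101
Dividing each by k! gives the coefficients c_0, ..., c_5.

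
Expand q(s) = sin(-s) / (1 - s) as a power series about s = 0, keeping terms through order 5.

Multiply the two series term by term and collect like powers.
q(0) = 0
q′(0) = -1
q′′(0) = -2
q′′′(0) = -5
q^(4)(0) = -20
q^(5)(0) = -101

-101*s^5/120 - 5*s^4/6 - 5*s^3/6 - s^2 - s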